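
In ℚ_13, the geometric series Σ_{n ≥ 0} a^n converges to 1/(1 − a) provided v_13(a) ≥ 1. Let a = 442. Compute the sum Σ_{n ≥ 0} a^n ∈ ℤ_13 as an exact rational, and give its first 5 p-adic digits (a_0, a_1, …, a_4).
Σ a^n = 1/(1 − a) = -1/441;  first 5 digits = (1, 8, 1, 3, 2)

v_13(a) = 1 ≥ 1, so the series converges in ℤ_13 to 1/(1 − a) = 1/(1 − 442) = -1/441. Expand this rational in ℤ_13: compute digits iteratively via d_i = x_i mod 13, x_{i+1} = (x_i − d_i)/13. The first 5 digits are (1, 8, 1, 3, 2).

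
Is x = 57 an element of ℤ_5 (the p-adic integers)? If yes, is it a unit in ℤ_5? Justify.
x ∈ ℤ_5^× (unit); v_5(x) = 0

ℤ_5 = {x ∈ ℚ_5 : v_5(x) ≥ 0} and ℤ_5^× = {x ∈ ℤ_5 : v_5(x) = 0}. Here v_5(57) = v_5(num) − v_5(den) = 0; compare against these criteria.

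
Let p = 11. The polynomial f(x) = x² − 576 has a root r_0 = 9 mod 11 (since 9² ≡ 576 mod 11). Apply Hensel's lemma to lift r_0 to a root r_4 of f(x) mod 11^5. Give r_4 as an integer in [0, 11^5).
r_4 = 161027 (mod 161051)

Hensel's recurrence: r_{i+1} = r_i − f(r_i)·(f′(r_i))^{-1} mod 11^{i+2}, with f′(x) = 2x. Iterate:
  r_0 = 9 (mod 11)
  r_1 = 97 (mod 121)
  r_2 = 1307 (mod 1331)
  r_3 = 14617 (mod 14641)
  r_4 = 161027 (mod 161051)
Final: r_4 = 161027, and one checks f(r_4) ≡ 0 mod 11^5.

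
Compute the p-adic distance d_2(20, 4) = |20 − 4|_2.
d_2(20, 4) = 1/16

Step 1 — x − y = 20 − 4 = 16. Step 2 — v_2(16) = 4 (factor: 16 = (2^4 · 1); the sign does not affect v_p). Step 3 — |x − y|_2 = 2^{-4} = 1/16.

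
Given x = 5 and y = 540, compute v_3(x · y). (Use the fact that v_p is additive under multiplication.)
v_3(2700) = 3

v_p(x) = 0 (factor: 5 = 3^0 · 5); v_p(y) = 3 (factor: 540 = 3^3 · 20). Additivity: v_p(xy) = v_p(x) + v_p(y) = 0 + 3 = 3. (Direct check: xy = 2700 = 3^3 · (100).)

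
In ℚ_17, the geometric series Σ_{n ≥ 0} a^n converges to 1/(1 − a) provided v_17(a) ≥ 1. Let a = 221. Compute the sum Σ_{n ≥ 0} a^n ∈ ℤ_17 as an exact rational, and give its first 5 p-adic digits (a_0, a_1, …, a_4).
Σ a^n = 1/(1 − a) = -1/220;  first 5 digits = (1, 13, 16, 13, 11)

v_17(a) = 1 ≥ 1, so the series converges in ℤ_17 to 1/(1 − a) = 1/(1 − 221) = -1/220. Expand this rational in ℤ_17: compute digits iteratively via d_i = x_i mod 17, x_{i+1} = (x_i − d_i)/17. The first 5 digits are (1, 13, 16, 13, 11).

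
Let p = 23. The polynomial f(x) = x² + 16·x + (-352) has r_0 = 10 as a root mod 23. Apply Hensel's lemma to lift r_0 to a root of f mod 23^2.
r_1 = 424 (mod 529)

Hensel: r_{i+1} = r_i − f(r_i)·(f′(r_i))^{-1} mod 23^{i+2}, f′(x) = 2x + 16. Iterate:
  r_0 = 10 (mod 23)
  r_1 = 424 (mod 529)
Final: r = 424 satisfies f(r) ≡ 0 mod 23^2.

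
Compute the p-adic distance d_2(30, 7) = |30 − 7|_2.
d_2(30, 7) = 1

Step 1 — x − y = 30 − 7 = 23. Step 2 — v_2(23) = 0 (factor: 23 = (2^0 · 23); the sign does not affect v_p). Step 3 — |x − y|_2 = 2^{0} = 1.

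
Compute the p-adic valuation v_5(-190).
v_5(-190) = 1

v_5(n) is the largest exponent k such that 5^k divides n. Factor out: -190 = -5^1 · 38. (Sign doesn't affect v_p.) So v_5(-190) = 1.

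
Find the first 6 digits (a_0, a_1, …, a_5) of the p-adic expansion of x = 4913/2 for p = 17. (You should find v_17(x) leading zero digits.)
(a_0, …, a_5) = (0, 0, 0, 9, 8, 8)

v_17(4913/2) = 3, so a_0 = ... = a_2 = 0. Factor out: x = 17^3 · u with u = 1/2 a unit in ℤ_17. Expand u iteratively via a_{v+i} = u_i mod 17, u_{i+1} = (u_i − a_{v+i})/17:
  u_0 = 1/2;  a_3 = 9;  u_1 = (u_0 − 9)/17 = -1/2
  u_1 = -1/2;  a_4 = 8;  u_2 = (u_1 − 8)/17 = -1/2
  u_2 = -1/2;  a_5 = 8;  u_3 = (u_2 − 8)/17 = -1/2
Digits: (0, 0, 0, 9, 8, 8).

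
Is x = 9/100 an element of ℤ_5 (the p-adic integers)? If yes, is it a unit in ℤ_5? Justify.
x ∉ ℤ_5 (v_5(x) = -2 < 0)

ℤ_5 = {x ∈ ℚ_5 : v_5(x) ≥ 0} and ℤ_5^× = {x ∈ ℤ_5 : v_5(x) = 0}. Here v_5(9/100) = v_5(num) − v_5(den) = -2; compare against these criteria.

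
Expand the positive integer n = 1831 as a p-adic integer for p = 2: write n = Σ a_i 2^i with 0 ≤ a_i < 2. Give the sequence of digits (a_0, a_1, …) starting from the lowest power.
(a_0, a_1, …) = (1, 1, 1, 0, 0, 1, 0, 0, 1, 1, 1)

Repeated division by 2 gives the digits low-to-high: 1831 = 1 + 1·2^1 + 1·2^2 + 1·2^5 + 1·2^8 + 1·2^9 + 1·2^10. Digit sequence: (1, 1, 1, 0, 0, 1, 0, 0, 1, 1, 1).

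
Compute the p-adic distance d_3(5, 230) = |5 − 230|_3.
d_3(5, 230) = 1/9

Step 1 — x − y = 5 − 230 = -225. Step 2 — v_3(-225) = 2 (factor: -225 = −(3^2 · 25); the sign does not affect v_p). Step 3 — |x − y|_3 = 3^{-2} = 1/9.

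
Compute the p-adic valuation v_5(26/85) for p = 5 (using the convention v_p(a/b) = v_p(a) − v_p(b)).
v_5(26/85) = -1

Factor powers of 5 from the numerator and denominator of the reduced fraction: 26 = 5^0 · 26 and 85 = 5^1 · 17. Apply v_p(a/b) = v_p(a) − v_p(b): v_5(26/85) = 0 − 1 = -1.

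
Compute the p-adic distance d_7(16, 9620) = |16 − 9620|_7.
d_7(16, 9620) = 1/2401

Step 1 — x − y = 16 − 9620 = -9604. Step 2 — v_7(-9604) = 4 (factor: -9604 = −(7^4 · 4); the sign does not affect v_p). Step 3 — |x − y|_7 = 7^{-4} = 1/2401.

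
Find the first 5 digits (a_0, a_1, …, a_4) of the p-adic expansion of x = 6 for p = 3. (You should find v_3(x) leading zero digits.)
(a_0, …, a_4) = (0, 2, 0, 0, 0)

v_3(6) = 1, so a_0 = ... = a_0 = 0. Factor out: x = 3^1 · u with u = 2 a unit in ℤ_3. Expand u iteratively via a_{v+i} = u_i mod 3, u_{i+1} = (u_i − a_{v+i})/3:
  u_0 = 2;  a_1 = 2;  u_1 = (u_0 − 2)/3 = 0
  u_1 = 0;  a_2 = 0;  u_2 = (u_1 − 0)/3 = 0
  u_2 = 0;  a_3 = 0;  u_3 = (u_2 − 0)/3 = 0
  u_3 = 0;  a_4 = 0;  u_4 = (u_3 − 0)/3 = 0
Digits: (0, 2, 0, 0, 0).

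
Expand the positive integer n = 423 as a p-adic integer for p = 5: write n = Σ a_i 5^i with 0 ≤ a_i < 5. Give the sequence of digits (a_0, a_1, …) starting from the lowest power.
(a_0, a_1, …) = (3, 4, 1, 3)

Repeated division by 5 gives the digits low-to-high: 423 = 3 + 4·5^1 + 1·5^2 + 3·5^3. Digit sequence: (3, 4, 1, 3).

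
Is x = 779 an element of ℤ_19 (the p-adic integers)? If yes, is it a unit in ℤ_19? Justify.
x ∈ ℤ_19 but not a unit; v_19(x) = 1 > 0

ℤ_19 = {x ∈ ℚ_19 : v_19(x) ≥ 0} and ℤ_19^× = {x ∈ ℤ_19 : v_19(x) = 0}. Here v_19(779) = v_19(num) − v_19(den) = 1; compare against these criteria.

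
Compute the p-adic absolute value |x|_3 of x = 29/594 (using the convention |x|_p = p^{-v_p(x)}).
|29/594|_3 = 27

Step 1 — compute v_3(x) by factoring powers of 3 out of the numerator and denominator: v_3(29/594) = -3. Step 2 — apply |x|_p = p^{-v_p(x)} = 3^{3} = 27.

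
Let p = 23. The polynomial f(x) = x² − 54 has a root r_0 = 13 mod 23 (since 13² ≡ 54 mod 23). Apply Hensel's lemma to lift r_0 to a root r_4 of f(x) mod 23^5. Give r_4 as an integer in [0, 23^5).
r_4 = 1618891 (mod 6436343)

Hensel's recurrence: r_{i+1} = r_i − f(r_i)·(f′(r_i))^{-1} mod 23^{i+2}, with f′(x) = 2x. Iterate:
  r_0 = 13 (mod 23)
  r_1 = 151 (mod 529)
  r_2 = 680 (mod 12167)
  r_3 = 219686 (mod 279841)
  r_4 = 1618891 (mod 6436343)
Final: r_4 = 1618891, and one checks f(r_4) ≡ 0 mod 23^5.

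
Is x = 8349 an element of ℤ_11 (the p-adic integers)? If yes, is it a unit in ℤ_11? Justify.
x ∈ ℤ_11 but not a unit; v_11(x) = 2 > 0

ℤ_11 = {x ∈ ℚ_11 : v_11(x) ≥ 0} and ℤ_11^× = {x ∈ ℤ_11 : v_11(x) = 0}. Here v_11(8349) = v_11(num) − v_11(den) = 2; compare against these criteria.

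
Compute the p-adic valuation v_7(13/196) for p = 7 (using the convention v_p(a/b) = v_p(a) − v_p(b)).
v_7(13/196) = -2

Factor powers of 7 from the numerator and denominator of the reduced fraction: 13 = 7^0 · 13 and 196 = 7^2 · 4. Apply v_p(a/b) = v_p(a) − v_p(b): v_7(13/196) = 0 − 2 = -2.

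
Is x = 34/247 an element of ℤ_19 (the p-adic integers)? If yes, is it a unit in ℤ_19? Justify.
x ∉ ℤ_19 (v_19(x) = -1 < 0)

ℤ_19 = {x ∈ ℚ_19 : v_19(x) ≥ 0} and ℤ_19^× = {x ∈ ℤ_19 : v_19(x) = 0}. Here v_19(34/247) = v_19(num) − v_19(den) = -1; compare against these criteria.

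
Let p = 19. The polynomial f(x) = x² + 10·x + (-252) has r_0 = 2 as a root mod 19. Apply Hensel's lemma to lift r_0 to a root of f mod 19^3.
r_2 = 2339 (mod 6859)

Hensel: r_{i+1} = r_i − f(r_i)·(f′(r_i))^{-1} mod 19^{i+2}, f′(x) = 2x + 10. Iterate:
  r_0 = 2 (mod 19)
  r_1 = 173 (mod 361)
  r_2 = 2339 (mod 6859)
Final: r = 2339 satisfies f(r) ≡ 0 mod 19^3.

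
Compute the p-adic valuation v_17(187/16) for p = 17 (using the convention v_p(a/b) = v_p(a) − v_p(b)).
v_17(187/16) = 1

Factor powers of 17 from the numerator and denominator of the reduced fraction: 187 = 17^1 · 11 and 16 = 17^0 · 16. Apply v_p(a/b) = v_p(a) − v_p(b): v_17(187/16) = 1 − 0 = 1.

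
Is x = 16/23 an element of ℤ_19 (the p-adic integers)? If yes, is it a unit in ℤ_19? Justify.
x ∈ ℤ_19^× (unit); v_19(x) = 0

ℤ_19 = {x ∈ ℚ_19 : v_19(x) ≥ 0} and ℤ_19^× = {x ∈ ℤ_19 : v_19(x) = 0}. Here v_19(16/23) = v_19(num) − v_19(den) = 0; compare against these criteria.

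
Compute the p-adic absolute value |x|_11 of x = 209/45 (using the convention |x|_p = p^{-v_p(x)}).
|209/45|_11 = 1/11

Step 1 — compute v_11(x) by factoring powers of 11 out of the numerator and denominator: v_11(209/45) = 1. Step 2 — apply |x|_p = p^{-v_p(x)} = 11^{-1} = 1/11.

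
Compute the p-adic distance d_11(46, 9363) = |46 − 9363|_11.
d_11(46, 9363) = 1/1331

Step 1 — x − y = 46 − 9363 = -9317. Step 2 — v_11(-9317) = 3 (factor: -9317 = −(11^3 · 7); the sign does not affect v_p). Step 3 — |x − y|_11 = 11^{-3} = 1/1331.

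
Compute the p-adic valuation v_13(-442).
v_13(-442) = 1

v_13(n) is the largest exponent k such that 13^k divides n. Factor out: -442 = -13^1 · 34. (Sign doesn't affect v_p.) So v_13(-442) = 1.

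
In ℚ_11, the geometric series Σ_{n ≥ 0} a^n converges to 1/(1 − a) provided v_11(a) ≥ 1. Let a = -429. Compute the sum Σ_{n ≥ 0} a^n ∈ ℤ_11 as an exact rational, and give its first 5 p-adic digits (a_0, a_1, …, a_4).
Σ a^n = 1/(1 − a) = 1/430;  first 5 digits = (1, 5, 10, 9, 7)

v_11(a) = 1 ≥ 1, so the series converges in ℤ_11 to 1/(1 − a) = 1/(1 − (-429)) = 1/430. Expand this rational in ℤ_11: compute digits iteratively via d_i = x_i mod 11, x_{i+1} = (x_i − d_i)/11. The first 5 digits are (1, 5, 10, 9, 7).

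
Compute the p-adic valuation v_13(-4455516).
v_13(-4455516) = 5

v_13(n) is the largest exponent k such that 13^k divides n. Factor out: -4455516 = -13^5 · 12. (Sign doesn't affect v_p.) So v_13(-4455516) = 5.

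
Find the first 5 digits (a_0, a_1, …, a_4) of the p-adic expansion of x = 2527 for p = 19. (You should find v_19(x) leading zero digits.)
(a_0, …, a_4) = (0, 0, 7, 0, 0)

v_19(2527) = 2, so a_0 = ... = a_1 = 0. Factor out: x = 19^2 · u with u = 7 a unit in ℤ_19. Expand u iteratively via a_{v+i} = u_i mod 19, u_{i+1} = (u_i − a_{v+i})/19:
  u_0 = 7;  a_2 = 7;  u_1 = (u_0 − 7)/19 = 0
  u_1 = 0;  a_3 = 0;  u_2 = (u_1 − 0)/19 = 0
  u_2 = 0;  a_4 = 0;  u_3 = (u_2 − 0)/19 = 0
Digits: (0, 0, 7, 0, 0).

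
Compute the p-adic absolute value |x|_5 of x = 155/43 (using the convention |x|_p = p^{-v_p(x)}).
|155/43|_5 = 1/5

Step 1 — compute v_5(x) by factoring powers of 5 out of the numerator and denominator: v_5(155/43) = 1. Step 2 — apply |x|_p = p^{-v_p(x)} = 5^{-1} = 1/5.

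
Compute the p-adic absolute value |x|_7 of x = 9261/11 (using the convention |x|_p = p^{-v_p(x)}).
|9261/11|_7 = 1/343

Step 1 — compute v_7(x) by factoring powers of 7 out of the numerator and denominator: v_7(9261/11) = 3. Step 2 — apply |x|_p = p^{-v_p(x)} = 7^{-3} = 1/343.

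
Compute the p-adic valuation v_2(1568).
v_2(1568) = 5

v_2(n) is the largest exponent k such that 2^k divides n. Factor out: 1568 = 2^5 · 49. (Sign doesn't affect v_p.) So v_2(1568) = 5.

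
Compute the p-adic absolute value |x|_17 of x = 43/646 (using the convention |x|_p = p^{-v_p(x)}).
|43/646|_17 = 17

Step 1 — compute v_17(x) by factoring powers of 17 out of the numerator and denominator: v_17(43/646) = -1. Step 2 — apply |x|_p = p^{-v_p(x)} = 17^{1} = 17.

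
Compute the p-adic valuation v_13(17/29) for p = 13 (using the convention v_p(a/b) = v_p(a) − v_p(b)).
v_13(17/29) = 0

Factor powers of 13 from the numerator and denominator of the reduced fraction: 17 = 13^0 · 17 and 29 = 13^0 · 29. Apply v_p(a/b) = v_p(a) − v_p(b): v_13(17/29) = 0 − 0 = 0.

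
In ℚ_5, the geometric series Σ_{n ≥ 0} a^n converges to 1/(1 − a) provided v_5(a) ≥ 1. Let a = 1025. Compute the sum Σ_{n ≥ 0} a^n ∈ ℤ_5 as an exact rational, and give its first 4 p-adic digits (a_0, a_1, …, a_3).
Σ a^n = 1/(1 − a) = -1/1024;  first 4 digits = (1, 0, 1, 3)

v_5(a) = 2 ≥ 1, so the series converges in ℤ_5 to 1/(1 − a) = 1/(1 − 1025) = -1/1024. Expand this rational in ℤ_5: compute digits iteratively via d_i = x_i mod 5, x_{i+1} = (x_i − d_i)/5. The first 4 digits are (1, 0, 1, 3).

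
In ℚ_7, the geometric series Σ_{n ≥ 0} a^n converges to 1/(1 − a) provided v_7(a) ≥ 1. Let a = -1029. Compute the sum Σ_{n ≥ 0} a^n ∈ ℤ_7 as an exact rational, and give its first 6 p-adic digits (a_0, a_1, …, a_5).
Σ a^n = 1/(1 − a) = 1/1030;  first 6 digits = (1, 0, 0, 4, 6, 6)

v_7(a) = 3 ≥ 1, so the series converges in ℤ_7 to 1/(1 − a) = 1/(1 − (-1029)) = 1/1030. Expand this rational in ℤ_7: compute digits iteratively via d_i = x_i mod 7, x_{i+1} = (x_i − d_i)/7. The first 6 digits are (1, 0, 0, 4, 6, 6).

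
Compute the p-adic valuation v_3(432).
v_3(432) = 3

v_3(n) is the largest exponent k such that 3^k divides n. Factor out: 432 = 3^3 · 16. (Sign doesn't affect v_p.) So v_3(432) = 3.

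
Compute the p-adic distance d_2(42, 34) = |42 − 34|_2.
d_2(42, 34) = 1/8

Step 1 — x − y = 42 − 34 = 8. Step 2 — v_2(8) = 3 (factor: 8 = (2^3 · 1); the sign does not affect v_p). Step 3 — |x − y|_2 = 2^{-3} = 1/8.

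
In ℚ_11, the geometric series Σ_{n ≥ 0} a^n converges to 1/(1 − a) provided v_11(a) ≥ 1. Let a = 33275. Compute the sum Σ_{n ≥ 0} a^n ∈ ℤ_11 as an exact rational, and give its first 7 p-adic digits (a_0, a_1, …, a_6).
Σ a^n = 1/(1 − a) = -1/33274;  first 7 digits = (1, 0, 0, 3, 2, 0, 9)

v_11(a) = 3 ≥ 1, so the series converges in ℤ_11 to 1/(1 − a) = 1/(1 − 33275) = -1/33274. Expand this rational in ℤ_11: compute digits iteratively via d_i = x_i mod 11, x_{i+1} = (x_i − d_i)/11. The first 7 digits are (1, 0, 0, 3, 2, 0, 9).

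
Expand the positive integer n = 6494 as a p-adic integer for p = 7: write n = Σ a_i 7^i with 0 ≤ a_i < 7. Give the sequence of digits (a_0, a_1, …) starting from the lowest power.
(a_0, a_1, …) = (5, 3, 6, 4, 2)

Repeated division by 7 gives the digits low-to-high: 6494 = 5 + 3·7^1 + 6·7^2 + 4·7^3 + 2·7^4. Digit sequence: (5, 3, 6, 4, 2).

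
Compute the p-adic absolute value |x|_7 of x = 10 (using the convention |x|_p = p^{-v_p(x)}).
|10|_7 = 1

Step 1 — compute v_7(x) by factoring powers of 7 out of the numerator and denominator: v_7(10) = 0. Step 2 — apply |x|_p = p^{-v_p(x)} = 7^{0} = 1.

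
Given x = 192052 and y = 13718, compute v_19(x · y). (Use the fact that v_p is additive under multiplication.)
v_19(2634569336) = 6

v_p(x) = 3 (factor: 192052 = 19^3 · 28); v_p(y) = 3 (factor: 13718 = 19^3 · 2). Additivity: v_p(xy) = v_p(x) + v_p(y) = 3 + 3 = 6. (Direct check: xy = 2634569336 = 19^6 · (56).)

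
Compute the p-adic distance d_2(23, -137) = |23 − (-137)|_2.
d_2(23, -137) = 1/32

Step 1 — x − y = 23 − (-137) = 160. Step 2 — v_2(160) = 5 (factor: 160 = (2^5 · 5); the sign does not affect v_p). Step 3 — |x − y|_2 = 2^{-5} = 1/32.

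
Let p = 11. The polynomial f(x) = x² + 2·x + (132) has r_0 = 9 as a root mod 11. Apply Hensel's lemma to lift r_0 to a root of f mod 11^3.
r_2 = 911 (mod 1331)

Hensel: r_{i+1} = r_i − f(r_i)·(f′(r_i))^{-1} mod 11^{i+2}, f′(x) = 2x + 2. Iterate:
  r_0 = 9 (mod 11)
  r_1 = 64 (mod 121)
  r_2 = 911 (mod 1331)
Final: r = 911 satisfies f(r) ≡ 0 mod 11^3.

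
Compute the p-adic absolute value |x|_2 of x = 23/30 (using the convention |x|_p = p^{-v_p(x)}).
|23/30|_2 = 2

Step 1 — compute v_2(x) by factoring powers of 2 out of the numerator and denominator: v_2(23/30) = -1. Step 2 — apply |x|_p = p^{-v_p(x)} = 2^{1} = 2.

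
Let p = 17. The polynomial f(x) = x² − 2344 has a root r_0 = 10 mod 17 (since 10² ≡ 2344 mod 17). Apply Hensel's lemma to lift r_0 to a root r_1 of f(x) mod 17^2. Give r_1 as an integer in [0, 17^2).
r_1 = 180 (mod 289)

Hensel's recurrence: r_{i+1} = r_i − f(r_i)·(f′(r_i))^{-1} mod 17^{i+2}, with f′(x) = 2x. Iterate:
  r_0 = 10 (mod 17)
  r_1 = 180 (mod 289)
Final: r_1 = 180, and one checks f(r_1) ≡ 0 mod 17^2.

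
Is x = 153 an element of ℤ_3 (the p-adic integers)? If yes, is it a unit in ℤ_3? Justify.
x ∈ ℤ_3 but not a unit; v_3(x) = 2 > 0

ℤ_3 = {x ∈ ℚ_3 : v_3(x) ≥ 0} and ℤ_3^× = {x ∈ ℤ_3 : v_3(x) = 0}. Here v_3(153) = v_3(num) − v_3(den) = 2; compare against these criteria.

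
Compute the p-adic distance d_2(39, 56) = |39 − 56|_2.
d_2(39, 56) = 1

Step 1 — x − y = 39 − 56 = -17. Step 2 — v_2(-17) = 0 (factor: -17 = −(2^0 · 17); the sign does not affect v_p). Step 3 — |x − y|_2 = 2^{0} = 1.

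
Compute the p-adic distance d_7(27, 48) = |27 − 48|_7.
d_7(27, 48) = 1/7

Step 1 — x − y = 27 − 48 = -21. Step 2 — v_7(-21) = 1 (factor: -21 = −(7^1 · 3); the sign does not affect v_p). Step 3 — |x − y|_7 = 7^{-1} = 1/7.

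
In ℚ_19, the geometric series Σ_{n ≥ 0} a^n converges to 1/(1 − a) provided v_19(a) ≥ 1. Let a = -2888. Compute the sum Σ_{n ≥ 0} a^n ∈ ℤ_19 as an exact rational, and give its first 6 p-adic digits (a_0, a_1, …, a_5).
Σ a^n = 1/(1 − a) = 1/2889;  first 6 digits = (1, 0, 11, 18, 6, 3)

v_19(a) = 2 ≥ 1, so the series converges in ℤ_19 to 1/(1 − a) = 1/(1 − (-2888)) = 1/2889. Expand this rational in ℤ_19: compute digits iteratively via d_i = x_i mod 19, x_{i+1} = (x_i − d_i)/19. The first 6 digits are (1, 0, 11, 18, 6, 3).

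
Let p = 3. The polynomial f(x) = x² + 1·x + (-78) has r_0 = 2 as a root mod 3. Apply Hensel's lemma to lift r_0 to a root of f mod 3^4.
r_3 = 65 (mod 81)

Hensel: r_{i+1} = r_i − f(r_i)·(f′(r_i))^{-1} mod 3^{i+2}, f′(x) = 2x + 1. Iterate:
  r_0 = 2 (mod 3)
  r_1 = 2 (mod 9)
  r_2 = 11 (mod 27)
  r_3 = 65 (mod 81)
Final: r = 65 satisfies f(r) ≡ 0 mod 3^4.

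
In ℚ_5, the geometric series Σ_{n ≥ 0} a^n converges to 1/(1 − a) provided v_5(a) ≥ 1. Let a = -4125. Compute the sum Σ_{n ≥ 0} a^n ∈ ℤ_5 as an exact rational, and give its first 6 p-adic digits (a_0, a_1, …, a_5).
Σ a^n = 1/(1 − a) = 1/4126;  first 6 digits = (1, 0, 0, 2, 3, 3)

v_5(a) = 3 ≥ 1, so the series converges in ℤ_5 to 1/(1 − a) = 1/(1 − (-4125)) = 1/4126. Expand this rational in ℤ_5: compute digits iteratively via d_i = x_i mod 5, x_{i+1} = (x_i − d_i)/5. The first 6 digits are (1, 0, 0, 2, 3, 3).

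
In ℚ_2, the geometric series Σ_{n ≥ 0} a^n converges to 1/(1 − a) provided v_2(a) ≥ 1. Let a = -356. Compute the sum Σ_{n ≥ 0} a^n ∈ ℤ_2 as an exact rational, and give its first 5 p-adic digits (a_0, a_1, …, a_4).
Σ a^n = 1/(1 − a) = 1/357;  first 5 digits = (1, 0, 1, 1, 0)

v_2(a) = 2 ≥ 1, so the series converges in ℤ_2 to 1/(1 − a) = 1/(1 − (-356)) = 1/357. Expand this rational in ℤ_2: compute digits iteratively via d_i = x_i mod 2, x_{i+1} = (x_i − d_i)/2. The first 5 digits are (1, 0, 1, 1, 0).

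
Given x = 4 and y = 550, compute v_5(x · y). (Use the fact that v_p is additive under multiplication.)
v_5(2200) = 2

v_p(x) = 0 (factor: 4 = 5^0 · 4); v_p(y) = 2 (factor: 550 = 5^2 · 22). Additivity: v_p(xy) = v_p(x) + v_p(y) = 0 + 2 = 2. (Direct check: xy = 2200 = 5^2 · (88).)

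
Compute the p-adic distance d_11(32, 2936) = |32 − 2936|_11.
d_11(32, 2936) = 1/121

Step 1 — x − y = 32 − 2936 = -2904. Step 2 — v_11(-2904) = 2 (factor: -2904 = −(11^2 · 24); the sign does not affect v_p). Step 3 — |x − y|_11 = 11^{-2} = 1/121.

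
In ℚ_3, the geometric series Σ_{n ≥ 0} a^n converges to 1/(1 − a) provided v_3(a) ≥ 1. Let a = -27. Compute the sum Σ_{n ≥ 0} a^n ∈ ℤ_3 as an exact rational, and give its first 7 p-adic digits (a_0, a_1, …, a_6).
Σ a^n = 1/(1 − a) = 1/28;  first 7 digits = (1, 0, 0, 2, 2, 2, 0)

v_3(a) = 3 ≥ 1, so the series converges in ℤ_3 to 1/(1 − a) = 1/(1 − (-27)) = 1/28. Expand this rational in ℤ_3: compute digits iteratively via d_i = x_i mod 3, x_{i+1} = (x_i − d_i)/3. The first 7 digits are (1, 0, 0, 2, 2, 2, 0).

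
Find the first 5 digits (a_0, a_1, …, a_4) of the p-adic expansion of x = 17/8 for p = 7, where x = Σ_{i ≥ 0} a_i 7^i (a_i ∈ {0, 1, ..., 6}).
(a_0, …, a_4) = (3, 6, 0, 6, 0)

v_7(17/8) = 0 (numerator and denominator both coprime to 7), so x ∈ ℤ_7^×. Compute digits iteratively via a_i = x_i mod 7, x_{i+1} = (x_i − a_i)/7, with x_0 = x:
  x_0 = 17/8;  a_0 = 3;  x_1 = (x_0 − 3)/7 = -1/8
  x_1 = -1/8;  a_1 = 6;  x_2 = (x_1 − 6)/7 = -7/8
  x_2 = -7/8;  a_2 = 0;  x_3 = (x_2 − 0)/7 = -1/8
  x_3 = -1/8;  a_3 = 6;  x_4 = (x_3 − 6)/7 = -7/8
  x_4 = -7/8;  a_4 = 0;  x_5 = (x_4 − 0)/7 = -1/8
Digits: (3, 6, 0, 6, 0).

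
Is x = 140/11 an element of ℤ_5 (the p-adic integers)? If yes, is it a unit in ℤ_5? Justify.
x ∈ ℤ_5 but not a unit; v_5(x) = 1 > 0

ℤ_5 = {x ∈ ℚ_5 : v_5(x) ≥ 0} and ℤ_5^× = {x ∈ ℤ_5 : v_5(x) = 0}. Here v_5(140/11) = v_5(num) − v_5(den) = 1; compare against these criteria.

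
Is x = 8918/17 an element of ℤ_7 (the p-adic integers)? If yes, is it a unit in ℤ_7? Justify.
x ∈ ℤ_7 but not a unit; v_7(x) = 3 > 0

ℤ_7 = {x ∈ ℚ_7 : v_7(x) ≥ 0} and ℤ_7^× = {x ∈ ℤ_7 : v_7(x) = 0}. Here v_7(8918/17) = v_7(num) − v_7(den) = 3; compare against these criteria.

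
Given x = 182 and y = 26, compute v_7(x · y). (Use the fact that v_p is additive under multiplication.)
v_7(4732) = 1

v_p(x) = 1 (factor: 182 = 7^1 · 26); v_p(y) = 0 (factor: 26 = 7^0 · 26). Additivity: v_p(xy) = v_p(x) + v_p(y) = 1 + 0 = 1. (Direct check: xy = 4732 = 7^1 · (676).)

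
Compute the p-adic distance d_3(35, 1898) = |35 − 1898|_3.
d_3(35, 1898) = 1/81

Step 1 — x − y = 35 − 1898 = -1863. Step 2 — v_3(-1863) = 4 (factor: -1863 = −(3^4 · 23); the sign does not affect v_p). Step 3 — |x − y|_3 = 3^{-4} = 1/81.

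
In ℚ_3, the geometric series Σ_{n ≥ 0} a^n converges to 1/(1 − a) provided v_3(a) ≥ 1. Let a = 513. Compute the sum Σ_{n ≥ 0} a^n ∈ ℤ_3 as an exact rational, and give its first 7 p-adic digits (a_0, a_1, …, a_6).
Σ a^n = 1/(1 − a) = -1/512;  first 7 digits = (1, 0, 0, 1, 0, 2, 1)

v_3(a) = 3 ≥ 1, so the series converges in ℤ_3 to 1/(1 − a) = 1/(1 − 513) = -1/512. Expand this rational in ℤ_3: compute digits iteratively via d_i = x_i mod 3, x_{i+1} = (x_i − d_i)/3. The first 7 digits are (1, 0, 0, 1, 0, 2, 1).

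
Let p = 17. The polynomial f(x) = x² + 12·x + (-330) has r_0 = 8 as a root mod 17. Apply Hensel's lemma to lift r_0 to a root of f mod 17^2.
r_1 = 76 (mod 289)

Hensel: r_{i+1} = r_i − f(r_i)·(f′(r_i))^{-1} mod 17^{i+2}, f′(x) = 2x + 12. Iterate:
  r_0 = 8 (mod 17)
  r_1 = 76 (mod 289)
Final: r = 76 satisfies f(r) ≡ 0 mod 17^2.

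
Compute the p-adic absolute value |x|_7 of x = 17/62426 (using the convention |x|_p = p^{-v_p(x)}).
|17/62426|_7 = 2401

Step 1 — compute v_7(x) by factoring powers of 7 out of the numerator and denominator: v_7(17/62426) = -4. Step 2 — apply |x|_p = p^{-v_p(x)} = 7^{4} = 2401.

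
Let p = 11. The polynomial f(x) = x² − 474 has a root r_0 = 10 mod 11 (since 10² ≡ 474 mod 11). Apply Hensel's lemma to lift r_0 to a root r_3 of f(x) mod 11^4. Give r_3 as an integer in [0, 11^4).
r_3 = 1275 (mod 14641)

Hensel's recurrence: r_{i+1} = r_i − f(r_i)·(f′(r_i))^{-1} mod 11^{i+2}, with f′(x) = 2x. Iterate:
  r_0 = 10 (mod 11)
  r_1 = 65 (mod 121)
  r_2 = 1275 (mod 1331)
  r_3 = 1275 (mod 14641)
Final: r_3 = 1275, and one checks f(r_3) ≡ 0 mod 11^4.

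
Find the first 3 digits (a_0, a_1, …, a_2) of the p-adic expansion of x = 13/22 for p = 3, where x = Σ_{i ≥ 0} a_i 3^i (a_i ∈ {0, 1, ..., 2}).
(a_0, …, a_2) = (1, 0, 2)

v_3(13/22) = 0 (numerator and denominator both coprime to 3), so x ∈ ℤ_3^×. Compute digits iteratively via a_i = x_i mod 3, x_{i+1} = (x_i − a_i)/3, with x_0 = x:
  x_0 = 13/22;  a_0 = 1;  x_1 = (x_0 − 1)/3 = -3/22
  x_1 = -3/22;  a_1 = 0;  x_2 = (x_1 − 0)/3 = -1/22
  x_2 = -1/22;  a_2 = 2;  x_3 = (x_2 − 2)/3 = -15/22
Digits: (1, 0, 2).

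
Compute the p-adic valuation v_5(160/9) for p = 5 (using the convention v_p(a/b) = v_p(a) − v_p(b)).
v_5(160/9) = 1

Factor powers of 5 from the numerator and denominator of the reduced fraction: 160 = 5^1 · 32 and 9 = 5^0 · 9. Apply v_p(a/b) = v_p(a) − v_p(b): v_5(160/9) = 1 − 0 = 1.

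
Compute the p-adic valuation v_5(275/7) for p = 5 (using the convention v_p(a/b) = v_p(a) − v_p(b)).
v_5(275/7) = 2

Factor powers of 5 from the numerator and denominator of the reduced fraction: 275 = 5^2 · 11 and 7 = 5^0 · 7. Apply v_p(a/b) = v_p(a) − v_p(b): v_5(275/7) = 2 − 0 = 2.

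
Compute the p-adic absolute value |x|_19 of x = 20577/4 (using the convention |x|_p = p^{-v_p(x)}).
|20577/4|_19 = 1/6859

Step 1 — compute v_19(x) by factoring powers of 19 out of the numerator and denominator: v_19(20577/4) = 3. Step 2 — apply |x|_p = p^{-v_p(x)} = 19^{-3} = 1/6859.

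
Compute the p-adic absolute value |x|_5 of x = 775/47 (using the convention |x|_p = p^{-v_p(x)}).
|775/47|_5 = 1/25

Step 1 — compute v_5(x) by factoring powers of 5 out of the numerator and denominator: v_5(775/47) = 2. Step 2 — apply |x|_p = p^{-v_p(x)} = 5^{-2} = 1/25.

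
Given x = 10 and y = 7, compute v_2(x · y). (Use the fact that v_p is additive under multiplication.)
v_2(70) = 1

v_p(x) = 1 (factor: 10 = 2^1 · 5); v_p(y) = 0 (factor: 7 = 2^0 · 7). Additivity: v_p(xy) = v_p(x) + v_p(y) = 1 + 0 = 1. (Direct check: xy = 70 = 2^1 · (35).)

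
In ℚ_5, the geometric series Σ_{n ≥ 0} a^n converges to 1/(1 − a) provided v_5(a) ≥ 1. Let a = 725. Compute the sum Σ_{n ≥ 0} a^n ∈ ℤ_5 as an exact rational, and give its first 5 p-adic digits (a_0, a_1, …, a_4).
Σ a^n = 1/(1 − a) = -1/724;  first 5 digits = (1, 0, 4, 0, 2)

v_5(a) = 2 ≥ 1, so the series converges in ℤ_5 to 1/(1 − a) = 1/(1 − 725) = -1/724. Expand this rational in ℤ_5: compute digits iteratively via d_i = x_i mod 5, x_{i+1} = (x_i − d_i)/5. The first 5 digits are (1, 0, 4, 0, 2).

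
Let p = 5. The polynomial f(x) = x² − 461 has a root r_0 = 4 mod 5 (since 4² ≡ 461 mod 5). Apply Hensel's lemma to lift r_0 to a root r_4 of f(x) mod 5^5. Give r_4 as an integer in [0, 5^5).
r_4 = 2094 (mod 3125)

Hensel's recurrence: r_{i+1} = r_i − f(r_i)·(f′(r_i))^{-1} mod 5^{i+2}, with f′(x) = 2x. Iterate:
  r_0 = 4 (mod 5)
  r_1 = 19 (mod 25)
  r_2 = 94 (mod 125)
  r_3 = 219 (mod 625)
  r_4 = 2094 (mod 3125)
Final: r_4 = 2094, and one checks f(r_4) ≡ 0 mod 5^5.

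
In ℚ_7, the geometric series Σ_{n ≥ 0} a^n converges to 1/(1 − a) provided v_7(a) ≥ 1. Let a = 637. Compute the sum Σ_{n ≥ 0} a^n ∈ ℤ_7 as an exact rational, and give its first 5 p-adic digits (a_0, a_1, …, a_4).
Σ a^n = 1/(1 − a) = -1/636;  first 5 digits = (1, 0, 6, 1, 1)

v_7(a) = 2 ≥ 1, so the series converges in ℤ_7 to 1/(1 − a) = 1/(1 − 637) = -1/636. Expand this rational in ℤ_7: compute digits iteratively via d_i = x_i mod 7, x_{i+1} = (x_i − d_i)/7. The first 5 digits are (1, 0, 6, 1, 1).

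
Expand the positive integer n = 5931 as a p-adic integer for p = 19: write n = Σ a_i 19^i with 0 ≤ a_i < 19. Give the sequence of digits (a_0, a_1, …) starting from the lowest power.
(a_0, a_1, …) = (3, 8, 16)

Repeated division by 19 gives the digits low-to-high: 5931 = 3 + 8·19^1 + 16·19^2. Digit sequence: (3, 8, 16).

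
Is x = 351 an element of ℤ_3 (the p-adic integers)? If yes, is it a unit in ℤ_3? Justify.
x ∈ ℤ_3 but not a unit; v_3(x) = 3 > 0

ℤ_3 = {x ∈ ℚ_3 : v_3(x) ≥ 0} and ℤ_3^× = {x ∈ ℤ_3 : v_3(x) = 0}. Here v_3(351) = v_3(num) − v_3(den) = 3; compare against these criteria.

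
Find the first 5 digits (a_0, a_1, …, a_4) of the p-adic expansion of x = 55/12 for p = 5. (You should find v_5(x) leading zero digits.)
(a_0, …, a_4) = (0, 3, 0, 2, 0)

v_5(55/12) = 1, so a_0 = ... = a_0 = 0. Factor out: x = 5^1 · u with u = 11/12 a unit in ℤ_5. Expand u iteratively via a_{v+i} = u_i mod 5, u_{i+1} = (u_i − a_{v+i})/5:
  u_0 = 11/12;  a_1 = 3;  u_1 = (u_0 − 3)/5 = -5/12
  u_1 = -5/12;  a_2 = 0;  u_2 = (u_1 − 0)/5 = -1/12
  u_2 = -1/12;  a_3 = 2;  u_3 = (u_2 − 2)/5 = -5/12
  u_3 = -5/12;  a_4 = 0;  u_4 = (u_3 − 0)/5 = -1/12
Digits: (0, 3, 0, 2, 0).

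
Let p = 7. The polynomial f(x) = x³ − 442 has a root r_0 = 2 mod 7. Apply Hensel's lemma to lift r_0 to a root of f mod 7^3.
r_2 = 275 (mod 343)

Hensel: r_{i+1} = r_i − f(r_i)/f′(r_i) mod 7^{i+2}, where f′(x) = 3x². Iterate:
  r_0 = 2 (mod 7)
  r_1 = 30 (mod 49)
  r_2 = 275 (mod 343)
Final: r = 275 with f(r) ≡ 0 mod 7^3.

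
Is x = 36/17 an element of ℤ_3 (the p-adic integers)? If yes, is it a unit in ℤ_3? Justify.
x ∈ ℤ_3 but not a unit; v_3(x) = 2 > 0

ℤ_3 = {x ∈ ℚ_3 : v_3(x) ≥ 0} and ℤ_3^× = {x ∈ ℤ_3 : v_3(x) = 0}. Here v_3(36/17) = v_3(num) − v_3(den) = 2; compare against these criteria.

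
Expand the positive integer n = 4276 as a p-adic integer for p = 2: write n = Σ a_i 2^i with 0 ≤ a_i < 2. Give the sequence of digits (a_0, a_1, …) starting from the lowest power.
(a_0, a_1, …) = (0, 0, 1, 0, 1, 1, 0, 1, 0, 0, 0, 0, 1)

Repeated division by 2 gives the digits low-to-high: 4276 = 1·2^2 + 1·2^4 + 1·2^5 + 1·2^7 + 1·2^12. Digit sequence: (0, 0, 1, 0, 1, 1, 0, 1, 0, 0, 0, 0, 1).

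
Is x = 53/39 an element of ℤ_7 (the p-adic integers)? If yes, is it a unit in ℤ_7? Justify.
x ∈ ℤ_7^× (unit); v_7(x) = 0

ℤ_7 = {x ∈ ℚ_7 : v_7(x) ≥ 0} and ℤ_7^× = {x ∈ ℤ_7 : v_7(x) = 0}. Here v_7(53/39) = v_7(num) − v_7(den) = 0; compare against these criteria.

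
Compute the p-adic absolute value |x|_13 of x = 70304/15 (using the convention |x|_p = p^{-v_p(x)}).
|70304/15|_13 = 1/2197

Step 1 — compute v_13(x) by factoring powers of 13 out of the numerator and denominator: v_13(70304/15) = 3. Step 2 — apply |x|_p = p^{-v_p(x)} = 13^{-3} = 1/2197.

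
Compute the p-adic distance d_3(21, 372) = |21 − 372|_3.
d_3(21, 372) = 1/27

Step 1 — x − y = 21 − 372 = -351. Step 2 — v_3(-351) = 3 (factor: -351 = −(3^3 · 13); the sign does not affect v_p). Step 3 — |x − y|_3 = 3^{-3} = 1/27.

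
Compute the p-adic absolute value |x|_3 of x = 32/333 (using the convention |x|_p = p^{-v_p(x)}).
|32/333|_3 = 9

Step 1 — compute v_3(x) by factoring powers of 3 out of the numerator and denominator: v_3(32/333) = -2. Step 2 — apply |x|_p = p^{-v_p(x)} = 3^{2} = 9.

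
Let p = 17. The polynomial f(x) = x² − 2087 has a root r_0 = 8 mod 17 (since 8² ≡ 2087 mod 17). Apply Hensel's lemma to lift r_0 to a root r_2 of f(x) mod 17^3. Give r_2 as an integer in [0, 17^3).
r_2 = 2898 (mod 4913)

Hensel's recurrence: r_{i+1} = r_i − f(r_i)·(f′(r_i))^{-1} mod 17^{i+2}, with f′(x) = 2x. Iterate:
  r_0 = 8 (mod 17)
  r_1 = 8 (mod 289)
  r_2 = 2898 (mod 4913)
Final: r_2 = 2898, and one checks f(r_2) ≡ 0 mod 17^3.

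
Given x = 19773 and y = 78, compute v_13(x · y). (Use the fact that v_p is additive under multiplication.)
v_13(1542294) = 4

v_p(x) = 3 (factor: 19773 = 13^3 · 9); v_p(y) = 1 (factor: 78 = 13^1 · 6). Additivity: v_p(xy) = v_p(x) + v_p(y) = 3 + 1 = 4. (Direct check: xy = 1542294 = 13^4 · (54).)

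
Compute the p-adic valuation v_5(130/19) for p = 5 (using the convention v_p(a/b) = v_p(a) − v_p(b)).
v_5(130/19) = 1

Factor powers of 5 from the numerator and denominator of the reduced fraction: 130 = 5^1 · 26 and 19 = 5^0 · 19. Apply v_p(a/b) = v_p(a) − v_p(b): v_5(130/19) = 1 − 0 = 1.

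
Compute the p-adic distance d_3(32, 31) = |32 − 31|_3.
d_3(32, 31) = 1

Step 1 — x − y = 32 − 31 = 1. Step 2 — v_3(1) = 0 (factor: 1 = (3^0 · 1); the sign does not affect v_p). Step 3 — |x − y|_3 = 3^{0} = 1.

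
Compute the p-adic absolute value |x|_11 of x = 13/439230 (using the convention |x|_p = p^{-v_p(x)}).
|13/439230|_11 = 14641

Step 1 — compute v_11(x) by factoring powers of 11 out of the numerator and denominator: v_11(13/439230) = -4. Step 2 — apply |x|_p = p^{-v_p(x)} = 11^{4} = 14641.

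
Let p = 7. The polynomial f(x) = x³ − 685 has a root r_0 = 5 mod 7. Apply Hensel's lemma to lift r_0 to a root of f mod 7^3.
r_2 = 19 (mod 343)

Hensel: r_{i+1} = r_i − f(r_i)/f′(r_i) mod 7^{i+2}, where f′(x) = 3x². Iterate:
  r_0 = 5 (mod 7)
  r_1 = 19 (mod 49)
  r_2 = 19 (mod 343)
Final: r = 19 with f(r) ≡ 0 mod 7^3.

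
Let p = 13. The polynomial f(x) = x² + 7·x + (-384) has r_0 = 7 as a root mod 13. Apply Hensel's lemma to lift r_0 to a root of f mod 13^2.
r_1 = 85 (mod 169)

Hensel: r_{i+1} = r_i − f(r_i)·(f′(r_i))^{-1} mod 13^{i+2}, f′(x) = 2x + 7. Iterate:
  r_0 = 7 (mod 13)
  r_1 = 85 (mod 169)
Final: r = 85 satisfies f(r) ≡ 0 mod 13^2.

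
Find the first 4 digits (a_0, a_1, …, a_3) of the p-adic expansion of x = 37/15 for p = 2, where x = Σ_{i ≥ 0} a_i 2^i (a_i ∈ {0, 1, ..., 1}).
(a_0, …, a_3) = (1, 1, 0, 1)

v_2(37/15) = 0 (numerator and denominator both coprime to 2), so x ∈ ℤ_2^×. Compute digits iteratively via a_i = x_i mod 2, x_{i+1} = (x_i − a_i)/2, with x_0 = x:
  x_0 = 37/15;  a_0 = 1;  x_1 = (x_0 − 1)/2 = 11/15
  x_1 = 11/15;  a_1 = 1;  x_2 = (x_1 − 1)/2 = -2/15
  x_2 = -2/15;  a_2 = 0;  x_3 = (x_2 − 0)/2 = -1/15
  x_3 = -1/15;  a_3 = 1;  x_4 = (x_3 − 1)/2 = -8/15
Digits: (1, 1, 0, 1).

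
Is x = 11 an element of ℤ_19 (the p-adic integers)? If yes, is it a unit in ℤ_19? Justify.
x ∈ ℤ_19^× (unit); v_19(x) = 0

ℤ_19 = {x ∈ ℚ_19 : v_19(x) ≥ 0} and ℤ_19^× = {x ∈ ℤ_19 : v_19(x) = 0}. Here v_19(11) = v_19(num) − v_19(den) = 0; compare against these criteria.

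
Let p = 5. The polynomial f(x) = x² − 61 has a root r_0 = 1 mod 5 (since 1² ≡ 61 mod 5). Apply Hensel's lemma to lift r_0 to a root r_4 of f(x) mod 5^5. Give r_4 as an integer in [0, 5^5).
r_4 = 581 (mod 3125)

Hensel's recurrence: r_{i+1} = r_i − f(r_i)·(f′(r_i))^{-1} mod 5^{i+2}, with f′(x) = 2x. Iterate:
  r_0 = 1 (mod 5)
  r_1 = 6 (mod 25)
  r_2 = 81 (mod 125)
  r_3 = 581 (mod 625)
  r_4 = 581 (mod 3125)
Final: r_4 = 581, and one checks f(r_4) ≡ 0 mod 5^5.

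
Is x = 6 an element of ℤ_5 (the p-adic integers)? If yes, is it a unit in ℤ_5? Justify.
x ∈ ℤ_5^× (unit); v_5(x) = 0

ℤ_5 = {x ∈ ℚ_5 : v_5(x) ≥ 0} and ℤ_5^× = {x ∈ ℤ_5 : v_5(x) = 0}. Here v_5(6) = v_5(num) − v_5(den) = 0; compare against these criteria.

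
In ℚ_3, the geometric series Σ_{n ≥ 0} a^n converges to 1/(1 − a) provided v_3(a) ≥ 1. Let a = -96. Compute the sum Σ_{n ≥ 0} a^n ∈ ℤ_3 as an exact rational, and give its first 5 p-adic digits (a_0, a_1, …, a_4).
Σ a^n = 1/(1 − a) = 1/97;  first 5 digits = (1, 1, 2, 2, 2)

v_3(a) = 1 ≥ 1, so the series converges in ℤ_3 to 1/(1 − a) = 1/(1 − (-96)) = 1/97. Expand this rational in ℤ_3: compute digits iteratively via d_i = x_i mod 3, x_{i+1} = (x_i − d_i)/3. The first 5 digits are (1, 1, 2, 2, 2).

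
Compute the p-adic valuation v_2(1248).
v_2(1248) = 5

v_2(n) is the largest exponent k such that 2^k divides n. Factor out: 1248 = 2^5 · 39. (Sign doesn't affect v_p.) So v_2(1248) = 5.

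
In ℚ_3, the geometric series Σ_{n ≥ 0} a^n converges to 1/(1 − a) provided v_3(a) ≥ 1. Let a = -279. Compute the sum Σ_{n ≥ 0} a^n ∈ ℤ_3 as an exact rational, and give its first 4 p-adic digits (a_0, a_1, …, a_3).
Σ a^n = 1/(1 − a) = 1/280;  first 4 digits = (1, 0, 2, 1)

v_3(a) = 2 ≥ 1, so the series converges in ℤ_3 to 1/(1 − a) = 1/(1 − (-279)) = 1/280. Expand this rational in ℤ_3: compute digits iteratively via d_i = x_i mod 3, x_{i+1} = (x_i − d_i)/3. The first 4 digits are (1, 0, 2, 1).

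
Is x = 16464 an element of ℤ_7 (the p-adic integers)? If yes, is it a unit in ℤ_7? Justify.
x ∈ ℤ_7 but not a unit; v_7(x) = 3 > 0

ℤ_7 = {x ∈ ℚ_7 : v_7(x) ≥ 0} and ℤ_7^× = {x ∈ ℤ_7 : v_7(x) = 0}. Here v_7(16464) = v_7(num) − v_7(den) = 3; compare against these criteria.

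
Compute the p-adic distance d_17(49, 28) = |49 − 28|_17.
d_17(49, 28) = 1

Step 1 — x − y = 49 − 28 = 21. Step 2 — v_17(21) = 0 (factor: 21 = (17^0 · 21); the sign does not affect v_p). Step 3 — |x − y|_17 = 17^{0} = 1.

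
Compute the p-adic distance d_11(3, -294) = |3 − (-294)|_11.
d_11(3, -294) = 1/11

Step 1 — x − y = 3 − (-294) = 297. Step 2 — v_11(297) = 1 (factor: 297 = (11^1 · 27); the sign does not affect v_p). Step 3 — |x − y|_11 = 11^{-1} = 1/11.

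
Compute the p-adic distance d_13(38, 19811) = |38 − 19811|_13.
d_13(38, 19811) = 1/2197

Step 1 — x − y = 38 − 19811 = -19773. Step 2 — v_13(-19773) = 3 (factor: -19773 = −(13^3 · 9); the sign does not affect v_p). Step 3 — |x − y|_13 = 13^{-3} = 1/2197.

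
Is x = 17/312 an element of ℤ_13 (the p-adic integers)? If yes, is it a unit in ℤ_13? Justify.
x ∉ ℤ_13 (v_13(x) = -1 < 0)

ℤ_13 = {x ∈ ℚ_13 : v_13(x) ≥ 0} and ℤ_13^× = {x ∈ ℤ_13 : v_13(x) = 0}. Here v_13(17/312) = v_13(num) − v_13(den) = -1; compare against these criteria.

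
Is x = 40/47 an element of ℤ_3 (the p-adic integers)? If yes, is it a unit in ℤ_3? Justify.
x ∈ ℤ_3^× (unit); v_3(x) = 0

ℤ_3 = {x ∈ ℚ_3 : v_3(x) ≥ 0} and ℤ_3^× = {x ∈ ℤ_3 : v_3(x) = 0}. Here v_3(40/47) = v_3(num) − v_3(den) = 0; compare against these criteria.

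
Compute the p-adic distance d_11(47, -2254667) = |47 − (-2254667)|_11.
d_11(47, -2254667) = 1/161051

Step 1 — x − y = 47 − (-2254667) = 2254714. Step 2 — v_11(2254714) = 5 (factor: 2254714 = (11^5 · 14); the sign does not affect v_p). Step 3 — |x − y|_11 = 11^{-5} = 1/161051.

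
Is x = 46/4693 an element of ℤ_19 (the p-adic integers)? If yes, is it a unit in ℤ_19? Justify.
x ∉ ℤ_19 (v_19(x) = -2 < 0)

ℤ_19 = {x ∈ ℚ_19 : v_19(x) ≥ 0} and ℤ_19^× = {x ∈ ℤ_19 : v_19(x) = 0}. Here v_19(46/4693) = v_19(num) − v_19(den) = -2; compare against these criteria.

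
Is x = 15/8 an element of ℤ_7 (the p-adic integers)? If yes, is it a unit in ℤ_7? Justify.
x ∈ ℤ_7^× (unit); v_7(x) = 0

ℤ_7 = {x ∈ ℚ_7 : v_7(x) ≥ 0} and ℤ_7^× = {x ∈ ℤ_7 : v_7(x) = 0}. Here v_7(15/8) = v_7(num) − v_7(den) = 0; compare against these criteria.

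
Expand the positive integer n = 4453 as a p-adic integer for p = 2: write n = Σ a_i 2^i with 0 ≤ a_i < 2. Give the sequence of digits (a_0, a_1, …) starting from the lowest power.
(a_0, a_1, …) = (1, 0, 1, 0, 0, 1, 1, 0, 1, 0, 0, 0, 1)

Repeated division by 2 gives the digits low-to-high: 4453 = 1 + 1·2^2 + 1·2^5 + 1·2^6 + 1·2^8 + 1·2^12. Digit sequence: (1, 0, 1, 0, 0, 1, 1, 0, 1, 0, 0, 0, 1).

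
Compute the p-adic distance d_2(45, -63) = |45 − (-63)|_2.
d_2(45, -63) = 1/4

Step 1 — x − y = 45 − (-63) = 108. Step 2 — v_2(108) = 2 (factor: 108 = (2^2 · 27); the sign does not affect v_p). Step 3 — |x − y|_2 = 2^{-2} = 1/4.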